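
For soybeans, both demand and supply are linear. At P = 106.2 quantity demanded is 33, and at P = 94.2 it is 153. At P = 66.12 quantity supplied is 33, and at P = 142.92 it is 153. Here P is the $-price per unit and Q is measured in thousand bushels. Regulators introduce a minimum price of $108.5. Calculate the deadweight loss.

$2202.98 thousand

Demand slope = (94.2 − 106.2)/(153 − 33) = −0.1, so P = 109.5 − 0.1Q.
Supply slope = (142.92 − 66.12)/(153 − 33) = 0.64, so P = 45 + 0.64Q.
Competitive equilibrium: 109.5 − 0.1Q = 45 + 0.64Q → Q* = 87.1622, P* = 100.7838.
At the floor P = 108.5, quantity demanded = (109.5 − 108.5)/0.1 = 10.
Sellers' marginal cost at Q' = 10: 45 + 0.64·10 = 51.4.
ΔQ = 87.1622 − 10 = 77.1622; wedge = 108.5 − 51.4 = 57.1.
Welfare loss = ½ × 77.1622 × 57.1 = $2202.98 thousand.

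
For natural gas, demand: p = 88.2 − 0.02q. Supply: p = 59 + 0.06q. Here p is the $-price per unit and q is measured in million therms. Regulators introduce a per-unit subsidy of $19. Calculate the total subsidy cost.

Competitive equilibrium: 88.2 − 0.02q = 59 + 0.06q → q* = 365, p* = 80.9.
The subsidy lowers effective supply by 19: p = 40 + 0.06q.
New quantity: 88.2 − 0.02q = 40 + 0.06q → q' = 602.5.
Total subsidy cost = 19 × 602.5 = $11447.50 million.

$11447.50 million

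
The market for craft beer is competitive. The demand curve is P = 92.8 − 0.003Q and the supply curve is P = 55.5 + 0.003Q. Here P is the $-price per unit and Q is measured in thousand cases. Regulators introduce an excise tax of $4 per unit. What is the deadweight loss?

$1333.33 thousand

Competitive equilibrium: 92.8 − 0.003Q = 55.5 + 0.003Q → Q* = 6216.6667, P* = 74.15.
With the tax, the buyer price exceeds the seller price by 4: (92.8 − 0.003Q) − (55.5 + 0.003Q) = 4 → Q' = 5550.
ΔQ = 6216.6667 − 5550 = 666.6667; the wedge equals the tax, 4.
The triangle = ½ × 666.6667 × 4 = $1333.33 thousand.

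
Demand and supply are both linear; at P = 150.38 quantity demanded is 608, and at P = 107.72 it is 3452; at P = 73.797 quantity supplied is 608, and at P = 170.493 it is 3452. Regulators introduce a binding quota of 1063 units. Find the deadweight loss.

Demand slope = (107.72 − 150.38)/(3452 − 608) = −0.015, so P = 159.5 − 0.015Q.
Supply slope = (170.493 − 73.797)/(3452 − 608) = 0.034, so P = 53.125 + 0.034Q.
Competitive equilibrium: 159.5 − 0.015Q = 53.125 + 0.034Q → Q* = 2170.9184, P* = 126.9362.
At Q = 1063: demand price = 159.5 − 0.015·1063 = 143.555; supply price = 53.125 + 0.034·1063 = 89.267.
ΔQ = 2170.9184 − 1063 = 1107.9184; wedge = 143.555 − 89.267 = 54.288.
Deadweight loss = ½ × 1107.9184 × 54.288 = 30073.34.

30073.34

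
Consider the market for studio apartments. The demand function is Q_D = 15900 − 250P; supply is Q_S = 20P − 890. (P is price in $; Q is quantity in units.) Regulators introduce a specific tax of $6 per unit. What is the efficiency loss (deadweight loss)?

In inverse form: demand P = 63.6 − 0.004Q, supply P = 44.5 + 0.05Q.
Competitive equilibrium: 63.6 − 0.004Q = 44.5 + 0.05Q → Q* = 353.7037, P* = 62.1852.
With the tax, the buyer price exceeds the seller price by 6: (63.6 − 0.004Q) − (44.5 + 0.05Q) = 6 → Q' = 242.5926.
ΔQ = 353.7037 − 242.5926 = 111.1111; the wedge equals the tax, 6.
The triangle = ½ × 111.1111 × 6 = $333.33.

$333.33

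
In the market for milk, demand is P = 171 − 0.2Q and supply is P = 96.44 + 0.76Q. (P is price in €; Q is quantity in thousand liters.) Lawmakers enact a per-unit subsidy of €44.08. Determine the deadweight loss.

Competitive equilibrium: 171 − 0.2Q = 96.44 + 0.76Q → Q* = 77.6667, P* = 155.4667.
The subsidy lowers effective supply by 44.08: P = 52.36 + 0.76Q.
New quantity: 171 − 0.2Q = 52.36 + 0.76Q → Q' = 123.5833.
Overproduction ΔQ = 123.5833 − 77.6667 = 45.9166; wedge = subsidy = 44.08.
Welfare loss = ½ × 45.9166 × 44.08 = €1012 thousand.

€1012 thousand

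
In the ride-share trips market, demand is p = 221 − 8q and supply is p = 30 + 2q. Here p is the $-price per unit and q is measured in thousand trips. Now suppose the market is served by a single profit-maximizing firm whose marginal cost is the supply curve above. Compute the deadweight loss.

$360.31 thousand

Competitive equilibrium: 221 − 8q = 30 + 2q → q* = 19.1, p* = 68.2.
Marginal revenue: MR = 221 − 16q. Set MR = MC: 221 − 16q = 30 + 2q → q_m = 10.6111.
Price p_m = 221 − 8·10.6111 = 136.1112; MC(q_m) = 30 + 2·10.6111 = 51.2222.
Competitive q* = 19.1, so Δq = 8.4889; wedge = 136.1112 − 51.2222 = 84.889.
The triangle = ½ × 8.4889 × 84.889 = $360.31 thousand.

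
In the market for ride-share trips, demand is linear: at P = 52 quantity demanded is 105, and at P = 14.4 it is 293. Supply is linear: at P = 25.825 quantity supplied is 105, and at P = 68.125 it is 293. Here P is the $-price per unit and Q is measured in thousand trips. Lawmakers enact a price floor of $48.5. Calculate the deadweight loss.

Demand slope = (14.4 − 52)/(293 − 105) = −0.2, so P = 73 − 0.2Q.
Supply slope = (68.125 − 25.825)/(293 − 105) = 0.225, so P = 2.2 + 0.225Q.
Competitive equilibrium: 73 − 0.2Q = 2.2 + 0.225Q → Q* = 166.5882, P* = 39.6824.
At the floor P = 48.5, quantity demanded = (73 − 48.5)/0.2 = 122.5.
Sellers' marginal cost at Q' = 122.5: 2.2 + 0.225·122.5 = 29.7625.
ΔQ = 166.5882 − 122.5 = 44.0882; wedge = 48.5 − 29.7625 = 18.7375.
DWL = ½ × 44.0882 × 18.7375 = $413.05 thousand.

$413.05 thousand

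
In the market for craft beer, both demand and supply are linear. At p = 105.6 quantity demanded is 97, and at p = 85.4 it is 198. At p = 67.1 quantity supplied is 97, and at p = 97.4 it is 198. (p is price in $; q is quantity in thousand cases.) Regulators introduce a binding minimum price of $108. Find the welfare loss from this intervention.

Demand slope = (85.4 − 105.6)/(198 − 97) = −0.2, so p = 125 − 0.2q.
Supply slope = (97.4 − 67.1)/(198 − 97) = 0.3, so p = 38 + 0.3q.
Competitive equilibrium: 125 − 0.2q = 38 + 0.3q → q* = 174, p* = 90.2.
At the floor p = 108, quantity demanded = (125 − 108)/0.2 = 85.
Sellers' marginal cost at q' = 85: 38 + 0.3·85 = 63.5.
Δq = 174 − 85 = 89; wedge = 108 − 63.5 = 44.5.
The triangle = ½ × 89 × 44.5 = $1980.25 thousand.

$1980.25 thousand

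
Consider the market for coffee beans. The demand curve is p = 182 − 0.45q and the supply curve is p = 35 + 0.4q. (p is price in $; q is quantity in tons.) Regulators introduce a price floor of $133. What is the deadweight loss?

$1743.65

Competitive equilibrium: 182 − 0.45q = 35 + 0.4q → q* = 172.94118, p* = 104.17647.
At the floor p = 133, quantity demanded = (182 − 133)/0.45 = 108.88889.
Sellers' marginal cost at q' = 108.88889: 35 + 0.4·108.88889 = 78.55556.
Δq = 172.94118 − 108.88889 = 64.05229; wedge = 133 − 78.55556 = 54.44444.
DWL = ½ × 64.05229 × 54.44444 = $1743.65.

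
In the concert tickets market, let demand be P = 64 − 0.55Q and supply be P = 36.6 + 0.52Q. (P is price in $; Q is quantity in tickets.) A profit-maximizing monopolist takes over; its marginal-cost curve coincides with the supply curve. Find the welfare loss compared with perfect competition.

$40.44

Competitive equilibrium: 64 − 0.55Q = 36.6 + 0.52Q → Q* = 25.6075, P* = 49.9159.
Marginal revenue: MR = 64 − 1.1Q. Set MR = MC: 64 − 1.1Q = 36.6 + 0.52Q → Q_m = 16.9136.
Price P_m = 64 − 0.55·16.9136 = 54.6975; MC(Q_m) = 36.6 + 0.52·16.9136 = 45.3951.
Competitive Q* = 25.6075, so ΔQ = 8.6939; wedge = 54.6975 − 45.3951 = 9.3024.
DWL = ½ × 8.6939 × 9.3024 = $40.44.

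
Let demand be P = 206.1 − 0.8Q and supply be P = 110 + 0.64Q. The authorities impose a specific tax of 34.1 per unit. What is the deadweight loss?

403.75

Competitive equilibrium: 206.1 − 0.8Q = 110 + 0.64Q → Q* = 66.7361, P* = 152.7111.
With the tax, the buyer price exceeds the seller price by 34.1: (206.1 − 0.8Q) − (110 + 0.64Q) = 34.1 → Q' = 43.0556.
ΔQ = 66.7361 − 43.0556 = 23.6805; the wedge equals the tax, 34.1.
Welfare loss = ½ × 23.6805 × 34.1 = 403.75.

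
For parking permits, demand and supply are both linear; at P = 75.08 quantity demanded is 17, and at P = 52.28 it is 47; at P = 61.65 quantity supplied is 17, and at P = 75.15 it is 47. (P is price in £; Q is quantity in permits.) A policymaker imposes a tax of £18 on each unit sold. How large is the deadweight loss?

Demand slope = (52.28 − 75.08)/(47 − 17) = −0.76, so P = 88 − 0.76Q.
Supply slope = (75.15 − 61.65)/(47 − 17) = 0.45, so P = 54 + 0.45Q.
Competitive equilibrium: 88 − 0.76Q = 54 + 0.45Q → Q* = 28.0992, P* = 66.6446.
With the tax, the buyer price exceeds the seller price by 18: (88 − 0.76Q) − (54 + 0.45Q) = 18 → Q' = 13.2231.
ΔQ = 28.0992 − 13.2231 = 14.8761; the wedge equals the tax, 18.
Deadweight loss = ½ × 14.8761 × 18 = £133.88.

£133.88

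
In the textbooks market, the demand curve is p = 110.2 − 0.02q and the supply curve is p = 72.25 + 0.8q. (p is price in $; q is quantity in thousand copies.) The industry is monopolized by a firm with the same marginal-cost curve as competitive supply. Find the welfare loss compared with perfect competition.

Competitive equilibrium: 110.2 − 0.02q = 72.25 + 0.8q → q* = 46.2805, p* = 109.2744.
Marginal revenue: MR = 110.2 − 0.04q. Set MR = MC: 110.2 − 0.04q = 72.25 + 0.8q → q_m = 45.1786.
Price p_m = 110.2 − 0.02·45.1786 = 109.2964; MC(q_m) = 72.25 + 0.8·45.1786 = 108.3929.
Competitive q* = 46.2805, so Δq = 1.1019; wedge = 109.2964 − 108.3929 = 0.9035.
Welfare loss = ½ × 1.1019 × 0.9035 = $0.50 thousand.

$0.50 thousand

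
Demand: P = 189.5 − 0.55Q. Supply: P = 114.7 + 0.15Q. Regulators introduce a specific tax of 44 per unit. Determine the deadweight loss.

Competitive equilibrium: 189.5 − 0.55Q = 114.7 + 0.15Q → Q* = 106.8571, P* = 130.7286.
With the tax, the buyer price exceeds the seller price by 44: (189.5 − 0.55Q) − (114.7 + 0.15Q) = 44 → Q' = 44.
ΔQ = 106.8571 − 44 = 62.8571; the wedge equals the tax, 44.
Welfare loss = ½ × 62.8571 × 44 = 1382.86.

1382.86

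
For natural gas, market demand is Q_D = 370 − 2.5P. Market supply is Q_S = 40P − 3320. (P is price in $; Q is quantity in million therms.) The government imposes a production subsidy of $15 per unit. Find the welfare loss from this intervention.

In inverse form: demand P = 148 − 0.4Q, supply P = 83 + 0.025Q.
Competitive equilibrium: 148 − 0.4Q = 83 + 0.025Q → Q* = 152.9412, P* = 86.8235.
The subsidy lowers effective supply by 15: P = 68 + 0.025Q.
New quantity: 148 − 0.4Q = 68 + 0.025Q → Q' = 188.2353.
Overproduction ΔQ = 188.2353 − 152.9412 = 35.2941; wedge = subsidy = 15.
Deadweight loss = ½ × 35.2941 × 15 = $264.71 million.

$264.71 million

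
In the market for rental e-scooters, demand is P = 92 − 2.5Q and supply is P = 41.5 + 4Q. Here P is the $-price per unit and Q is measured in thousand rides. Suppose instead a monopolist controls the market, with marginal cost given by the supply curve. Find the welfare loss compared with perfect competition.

$15.14 thousand

Competitive equilibrium: 92 − 2.5Q = 41.5 + 4Q → Q* = 7.7692, P* = 72.5769.
Marginal revenue: MR = 92 − 5Q. Set MR = MC: 92 − 5Q = 41.5 + 4Q → Q_m = 5.6111.
Price P_m = 92 − 2.5·5.6111 = 77.9723; MC(Q_m) = 41.5 + 4·5.6111 = 63.9444.
Competitive Q* = 7.7692, so ΔQ = 2.1581; wedge = 77.9723 − 63.9444 = 14.0279.
The triangle = ½ × 2.1581 × 14.0279 = $15.14 thousand.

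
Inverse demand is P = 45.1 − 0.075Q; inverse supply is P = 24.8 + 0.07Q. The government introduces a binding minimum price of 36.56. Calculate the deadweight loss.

Competitive equilibrium: 45.1 − 0.075Q = 24.8 + 0.07Q → Q* = 140, P* = 34.6.
At the floor P = 36.56, quantity demanded = (45.1 − 36.56)/0.075 = 113.8667.
Sellers' marginal cost at Q' = 113.8667: 24.8 + 0.07·113.8667 = 32.7707.
ΔQ = 140 − 113.8667 = 26.1333; wedge = 36.56 − 32.7707 = 3.7893.
Deadweight loss = ½ × 26.1333 × 3.7893 = 49.51.

49.51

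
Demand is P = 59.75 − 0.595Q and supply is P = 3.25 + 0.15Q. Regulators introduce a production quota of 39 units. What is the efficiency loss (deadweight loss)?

Competitive equilibrium: 59.75 − 0.595Q = 3.25 + 0.15Q → Q* = 75.8389, P* = 14.6258.
At Q = 39: demand price = 59.75 − 0.595·39 = 36.545; supply price = 3.25 + 0.15·39 = 9.1.
ΔQ = 75.8389 − 39 = 36.8389; wedge = 36.545 − 9.1 = 27.445.
Deadweight loss = ½ × 36.8389 × 27.445 = 505.52.

505.52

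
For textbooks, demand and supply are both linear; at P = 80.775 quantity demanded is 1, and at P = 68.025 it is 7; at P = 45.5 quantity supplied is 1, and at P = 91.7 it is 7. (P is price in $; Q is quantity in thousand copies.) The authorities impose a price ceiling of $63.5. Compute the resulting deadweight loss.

Demand slope = (68.025 − 80.775)/(7 − 1) = −2.125, so P = 82.9 − 2.125Q.
Supply slope = (91.7 − 45.5)/(7 − 1) = 7.7, so P = 37.8 + 7.7Q.
Competitive equilibrium: 82.9 − 2.125Q = 37.8 + 7.7Q → Q* = 4.5903, P* = 73.1455.
At the ceiling P = 63.5, quantity supplied = (63.5 − 37.8)/7.7 = 3.3377.
Willingness to pay at Q' = 3.3377: 82.9 − 2.125·3.3377 = 75.8074.
ΔQ = 4.5903 − 3.3377 = 1.2526; wedge = 75.8074 − 63.5 = 12.3074.
The triangle = ½ × 1.2526 × 12.3074 = $7.71 thousand.

$7.71 thousand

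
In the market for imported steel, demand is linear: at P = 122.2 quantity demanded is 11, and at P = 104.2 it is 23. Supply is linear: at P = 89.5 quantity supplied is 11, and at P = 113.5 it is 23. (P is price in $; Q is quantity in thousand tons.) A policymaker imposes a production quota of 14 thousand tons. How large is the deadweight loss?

$70.41 thousand

Demand slope = (104.2 − 122.2)/(23 − 11) = −1.5, so P = 138.7 − 1.5Q.
Supply slope = (113.5 − 89.5)/(23 − 11) = 2, so P = 67.5 + 2Q.
Competitive equilibrium: 138.7 − 1.5Q = 67.5 + 2Q → Q* = 20.3429, P* = 108.1857.
At Q = 14: demand price = 138.7 − 1.5·14 = 117.7; supply price = 67.5 + 2·14 = 95.5.
ΔQ = 20.3429 − 14 = 6.3429; wedge = 117.7 − 95.5 = 22.2.
Welfare loss = ½ × 6.3429 × 22.2 = $70.41 thousand.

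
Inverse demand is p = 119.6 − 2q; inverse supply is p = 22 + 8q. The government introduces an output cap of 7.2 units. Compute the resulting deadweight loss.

Competitive equilibrium: 119.6 − 2q = 22 + 8q → q* = 9.76, p* = 100.08.
At q = 7.2: demand price = 119.6 − 2·7.2 = 105.2; supply price = 22 + 8·7.2 = 79.6.
Δq = 9.76 − 7.2 = 2.56; wedge = 105.2 − 79.6 = 25.6.
Welfare loss = ½ × 2.56 × 25.6 = 32.768.

32.768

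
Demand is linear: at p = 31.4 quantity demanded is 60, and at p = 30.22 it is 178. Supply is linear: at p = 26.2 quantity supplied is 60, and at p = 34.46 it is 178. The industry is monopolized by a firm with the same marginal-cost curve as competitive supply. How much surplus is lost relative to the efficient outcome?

7.72

Demand slope = (30.22 − 31.4)/(178 − 60) = −0.01, so p = 32 − 0.01q.
Supply slope = (34.46 − 26.2)/(178 − 60) = 0.07, so p = 22 + 0.07q.
Competitive equilibrium: 32 − 0.01q = 22 + 0.07q → q* = 125, p* = 30.75.
Marginal revenue: MR = 32 − 0.02q. Set MR = MC: 32 − 0.02q = 22 + 0.07q → q_m = 111.1111.
Price p_m = 32 − 0.01·111.1111 = 30.8889; MC(q_m) = 22 + 0.07·111.1111 = 29.7778.
Competitive q* = 125, so Δq = 13.8889; wedge = 30.8889 − 29.7778 = 1.1111.
The triangle = ½ × 13.8889 × 1.1111 = 7.72.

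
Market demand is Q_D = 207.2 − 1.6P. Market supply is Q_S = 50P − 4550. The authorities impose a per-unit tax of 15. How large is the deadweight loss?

174.42

In inverse form: demand P = 129.5 − 0.625Q, supply P = 91 + 0.02Q.
Competitive equilibrium: 129.5 − 0.625Q = 91 + 0.02Q → Q* = 59.6899, P* = 92.1938.
With the tax, the buyer price exceeds the seller price by 15: (129.5 − 0.625Q) − (91 + 0.02Q) = 15 → Q' = 36.4341.
ΔQ = 59.6899 − 36.4341 = 23.2558; the wedge equals the tax, 15.
The triangle = ½ × 23.2558 × 15 = 174.42.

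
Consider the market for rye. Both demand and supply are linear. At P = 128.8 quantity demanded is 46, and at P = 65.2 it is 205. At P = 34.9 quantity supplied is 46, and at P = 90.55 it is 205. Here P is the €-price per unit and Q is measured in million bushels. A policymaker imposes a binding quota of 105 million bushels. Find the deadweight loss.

Demand slope = (65.2 − 128.8)/(205 − 46) = −0.4, so P = 147.2 − 0.4Q.
Supply slope = (90.55 − 34.9)/(205 − 46) = 0.35, so P = 18.8 + 0.35Q.
Competitive equilibrium: 147.2 − 0.4Q = 18.8 + 0.35Q → Q* = 171.2, P* = 78.72.
At Q = 105: demand price = 147.2 − 0.4·105 = 105.2; supply price = 18.8 + 0.35·105 = 55.55.
ΔQ = 171.2 − 105 = 66.2; wedge = 105.2 − 55.55 = 49.65.
Deadweight loss = ½ × 66.2 × 49.65 = €1643.415 million.

€1643.415 million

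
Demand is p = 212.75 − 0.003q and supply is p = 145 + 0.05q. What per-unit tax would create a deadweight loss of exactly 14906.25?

39.75

Competitive equilibrium: 212.75 − 0.003q = 145 + 0.05q → q* = 1278.3019, p* = 208.9151.
A tax t gives Δq = t/0.053 and wedge t, so DWL = t²/0.106.
t²/0.106 = 14906.25 → t² = 1580.0625 → t = 39.75.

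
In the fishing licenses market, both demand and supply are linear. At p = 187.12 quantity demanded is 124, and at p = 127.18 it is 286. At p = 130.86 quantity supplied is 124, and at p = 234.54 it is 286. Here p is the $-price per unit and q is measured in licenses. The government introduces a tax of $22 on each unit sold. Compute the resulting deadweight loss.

Demand slope = (127.18 − 187.12)/(286 − 124) = −0.37, so p = 233 − 0.37q.
Supply slope = (234.54 − 130.86)/(286 − 124) = 0.64, so p = 51.5 + 0.64q.
Competitive equilibrium: 233 − 0.37q = 51.5 + 0.64q → q* = 179.703, p* = 166.5099.
With the tax, the buyer price exceeds the seller price by 22: (233 − 0.37q) − (51.5 + 0.64q) = 22 → q' = 157.9208.
Δq = 179.703 − 157.9208 = 21.7822; the wedge equals the tax, 22.
The triangle = ½ × 21.7822 × 22 = $239.60.

$239.60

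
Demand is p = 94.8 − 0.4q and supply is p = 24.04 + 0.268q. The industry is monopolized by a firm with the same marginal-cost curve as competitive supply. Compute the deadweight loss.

525.71

Competitive equilibrium: 94.8 − 0.4q = 24.04 + 0.268q → q* = 105.9281, p* = 52.4287.
Marginal revenue: MR = 94.8 − 0.8q. Set MR = MC: 94.8 − 0.8q = 24.04 + 0.268q → q_m = 66.2547.
Price p_m = 94.8 − 0.4·66.2547 = 68.2981; MC(q_m) = 24.04 + 0.268·66.2547 = 41.7963.
Competitive q* = 105.9281, so Δq = 39.6734; wedge = 68.2981 − 41.7963 = 26.5018.
Deadweight loss = ½ × 39.6734 × 26.5018 = 525.71.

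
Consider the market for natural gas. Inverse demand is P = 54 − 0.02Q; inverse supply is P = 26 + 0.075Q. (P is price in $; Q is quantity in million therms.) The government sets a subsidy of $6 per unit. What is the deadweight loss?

Competitive equilibrium: 54 − 0.02Q = 26 + 0.075Q → Q* = 294.7368, P* = 48.1053.
The subsidy lowers effective supply by 6: P = 20 + 0.075Q.
New quantity: 54 − 0.02Q = 20 + 0.075Q → Q' = 357.8947.
Overproduction ΔQ = 357.8947 − 294.7368 = 63.1579; wedge = subsidy = 6.
Welfare loss = ½ × 63.1579 × 6 = $189.47 million.

$189.47 million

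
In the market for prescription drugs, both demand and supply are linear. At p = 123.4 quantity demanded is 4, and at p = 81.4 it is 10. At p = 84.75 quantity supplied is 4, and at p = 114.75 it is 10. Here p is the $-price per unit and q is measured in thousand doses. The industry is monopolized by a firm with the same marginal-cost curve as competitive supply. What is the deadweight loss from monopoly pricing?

Demand slope = (81.4 − 123.4)/(10 − 4) = −7, so p = 151.4 − 7q.
Supply slope = (114.75 − 84.75)/(10 − 4) = 5, so p = 64.75 + 5q.
Competitive equilibrium: 151.4 − 7q = 64.75 + 5q → q* = 7.2208, p* = 100.8542.
Marginal revenue: MR = 151.4 − 14q. Set MR = MC: 151.4 − 14q = 64.75 + 5q → q_m = 4.5605.
Price p_m = 151.4 − 7·4.5605 = 119.4765; MC(q_m) = 64.75 + 5·4.5605 = 87.5525.
Competitive q* = 7.2208, so Δq = 2.6603; wedge = 119.4765 − 87.5525 = 31.924.
DWL = ½ × 2.6603 × 31.924 = $42.46 thousand.

$42.46 thousand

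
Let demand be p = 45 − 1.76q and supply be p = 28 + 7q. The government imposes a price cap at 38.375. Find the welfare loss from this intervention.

0.92

Competitive equilibrium: 45 − 1.76q = 28 + 7q → q* = 1.9406, p* = 41.5845.
At the ceiling p = 38.375, quantity supplied = (38.375 − 28)/7 = 1.4821.
Willingness to pay at q' = 1.4821: 45 − 1.76·1.4821 = 42.3915.
Δq = 1.9406 − 1.4821 = 0.4585; wedge = 42.3915 − 38.375 = 4.0165.
The triangle = ½ × 0.4585 × 4.0165 = 0.92.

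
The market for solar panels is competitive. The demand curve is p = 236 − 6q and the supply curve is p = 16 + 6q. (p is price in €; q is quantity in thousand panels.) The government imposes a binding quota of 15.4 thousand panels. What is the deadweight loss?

Competitive equilibrium: 236 − 6q = 16 + 6q → q* = 18.3333, p* = 126.
At q = 15.4: demand price = 236 − 6·15.4 = 143.6; supply price = 16 + 6·15.4 = 108.4.
Δq = 18.3333 − 15.4 = 2.9333; wedge = 143.6 − 108.4 = 35.2.
Welfare loss = ½ × 2.9333 × 35.2 = €51.63 thousand.

€51.63 thousand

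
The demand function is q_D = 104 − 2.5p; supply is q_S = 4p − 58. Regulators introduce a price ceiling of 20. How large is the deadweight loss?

In inverse form: demand p = 41.6 − 0.4q, supply p = 14.5 + 0.25q.
Competitive equilibrium: 41.6 − 0.4q = 14.5 + 0.25q → q* = 41.6923, p* = 24.9231.
At the ceiling p = 20, quantity supplied = (20 − 14.5)/0.25 = 22.
Willingness to pay at q' = 22: 41.6 − 0.4·22 = 32.8.
Δq = 41.6923 − 22 = 19.6923; wedge = 32.8 − 20 = 12.8.
Welfare loss = ½ × 19.6923 × 12.8 = 126.03.

126.03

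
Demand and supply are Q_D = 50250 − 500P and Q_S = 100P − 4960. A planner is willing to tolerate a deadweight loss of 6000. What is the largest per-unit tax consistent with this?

12

In inverse form: demand P = 100.5 − 0.002Q, supply P = 49.6 + 0.01Q.
Competitive equilibrium: 100.5 − 0.002Q = 49.6 + 0.01Q → Q* = 4241.6667, P* = 92.0167.
A tax t gives ΔQ = t/0.012 and wedge t, so DWL = t²/0.024.
t²/0.024 = 6000 → t² = 144 → t = 12.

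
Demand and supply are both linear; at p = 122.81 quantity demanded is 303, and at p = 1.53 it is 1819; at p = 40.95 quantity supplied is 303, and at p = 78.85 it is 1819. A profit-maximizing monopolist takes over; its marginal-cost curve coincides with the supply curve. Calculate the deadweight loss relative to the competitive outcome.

Demand slope = (1.53 − 122.81)/(1819 − 303) = −0.08, so p = 147.05 − 0.08q.
Supply slope = (78.85 − 40.95)/(1819 − 303) = 0.025, so p = 33.375 + 0.025q.
Competitive equilibrium: 147.05 − 0.08q = 33.375 + 0.025q → q* = 1082.61905, p* = 60.44048.
Marginal revenue: MR = 147.05 − 0.16q. Set MR = MC: 147.05 − 0.16q = 33.375 + 0.025q → q_m = 614.45946.
Price p_m = 147.05 − 0.08·614.45946 = 97.89324; MC(q_m) = 33.375 + 0.025·614.45946 = 48.73649.
Competitive q* = 1082.61905, so Δq = 468.15959; wedge = 97.89324 − 48.73649 = 49.15675.
DWL = ½ × 468.15959 × 49.15675 = 11506.60.

11506.60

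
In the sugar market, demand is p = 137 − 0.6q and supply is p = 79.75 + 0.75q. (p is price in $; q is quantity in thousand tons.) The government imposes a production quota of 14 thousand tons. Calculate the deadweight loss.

Competitive equilibrium: 137 − 0.6q = 79.75 + 0.75q → q* = 42.4074, p* = 111.5556.
At q = 14: demand price = 137 − 0.6·14 = 128.6; supply price = 79.75 + 0.75·14 = 90.25.
Δq = 42.4074 − 14 = 28.4074; wedge = 128.6 − 90.25 = 38.35.
Welfare loss = ½ × 28.4074 × 38.35 = $544.71 thousand.

$544.71 thousand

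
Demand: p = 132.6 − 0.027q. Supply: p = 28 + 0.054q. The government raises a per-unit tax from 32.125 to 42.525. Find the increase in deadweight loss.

4792.35

Competitive equilibrium: 132.6 − 0.027q = 28 + 0.054q → q* = 1291.358, p* = 97.7333.
For a per-unit tax t: Δq = t/0.081, so DWL = ½·t·(t/0.081) = t²/0.162.
At t = 32.125: DWL = 6370.467. At t = 42.525: DWL = 11162.813.
Increase = 11162.813 − 6370.467 = 4792.35.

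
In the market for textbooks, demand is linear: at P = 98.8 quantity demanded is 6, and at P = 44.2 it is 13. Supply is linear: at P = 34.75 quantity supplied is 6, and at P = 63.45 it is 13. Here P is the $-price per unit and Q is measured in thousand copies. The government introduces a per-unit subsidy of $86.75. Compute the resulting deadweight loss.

$316.20 thousand

Demand slope = (44.2 − 98.8)/(13 − 6) = −7.8, so P = 145.6 − 7.8Q.
Supply slope = (63.45 − 34.75)/(13 − 6) = 4.1, so P = 10.15 + 4.1Q.
Competitive equilibrium: 145.6 − 7.8Q = 10.15 + 4.1Q → Q* = 11.3824, P* = 56.8176.
The subsidy lowers effective supply by 86.75: P = 4.1Q − 76.6.
New quantity: 145.6 − 7.8Q = 4.1Q − 76.6 → Q' = 18.6723.
Overproduction ΔQ = 18.6723 − 11.3824 = 7.2899; wedge = subsidy = 86.75.
DWL = ½ × 7.2899 × 86.75 = $316.20 thousand.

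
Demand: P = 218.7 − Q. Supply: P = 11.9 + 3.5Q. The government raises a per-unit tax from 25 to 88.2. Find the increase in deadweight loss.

Competitive equilibrium: 218.7 − Q = 11.9 + 3.5Q → Q* = 45.9556, P* = 172.7444.
For a per-unit tax t: ΔQ = t/4.5, so DWL = ½·t·(t/4.5) = t²/9.
At t = 25: DWL = 69.444. At t = 88.2: DWL = 864.36.
Increase = 864.36 − 69.444 = 794.92.

794.92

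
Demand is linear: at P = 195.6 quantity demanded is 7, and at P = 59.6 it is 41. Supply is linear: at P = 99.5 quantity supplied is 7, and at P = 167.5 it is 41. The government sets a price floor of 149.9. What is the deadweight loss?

63.25

Demand slope = (59.6 − 195.6)/(41 − 7) = −4, so P = 223.6 − 4Q.
Supply slope = (167.5 − 99.5)/(41 − 7) = 2, so P = 85.5 + 2Q.
Competitive equilibrium: 223.6 − 4Q = 85.5 + 2Q → Q* = 23.0167, P* = 131.5333.
At the floor P = 149.9, quantity demanded = (223.6 − 149.9)/4 = 18.425.
Sellers' marginal cost at Q' = 18.425: 85.5 + 2·18.425 = 122.35.
ΔQ = 23.0167 − 18.425 = 4.5917; wedge = 149.9 − 122.35 = 27.55.
Deadweight loss = ½ × 4.5917 × 27.55 = 63.25.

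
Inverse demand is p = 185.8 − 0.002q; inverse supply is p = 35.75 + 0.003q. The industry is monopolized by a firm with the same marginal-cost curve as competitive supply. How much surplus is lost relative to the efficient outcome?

183795.94

Competitive equilibrium: 185.8 − 0.002q = 35.75 + 0.003q → q* = 30010, p* = 125.78.
Marginal revenue: MR = 185.8 − 0.004q. Set MR = MC: 185.8 − 0.004q = 35.75 + 0.003q → q_m = 21435.71429.
Price p_m = 185.8 − 0.002·21435.71429 = 142.92857; MC(q_m) = 35.75 + 0.003·21435.71429 = 100.05714.
Competitive q* = 30010, so Δq = 8574.28571; wedge = 142.92857 − 100.05714 = 42.87143.
Welfare loss = ½ × 8574.28571 × 42.87143 = 183795.94.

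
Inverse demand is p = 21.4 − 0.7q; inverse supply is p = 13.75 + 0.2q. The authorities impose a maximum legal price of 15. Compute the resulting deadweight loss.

Competitive equilibrium: 21.4 − 0.7q = 13.75 + 0.2q → q* = 8.5, p* = 15.45.
At the ceiling p = 15, quantity supplied = (15 − 13.75)/0.2 = 6.25.
Willingness to pay at q' = 6.25: 21.4 − 0.7·6.25 = 17.025.
Δq = 8.5 − 6.25 = 2.25; wedge = 17.025 − 15 = 2.025.
DWL = ½ × 2.25 × 2.025 = 2.28.

2.28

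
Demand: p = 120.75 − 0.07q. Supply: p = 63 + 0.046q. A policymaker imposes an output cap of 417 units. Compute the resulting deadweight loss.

379.08

Competitive equilibrium: 120.75 − 0.07q = 63 + 0.046q → q* = 497.8448, p* = 85.9009.
At q = 417: demand price = 120.75 − 0.07·417 = 91.56; supply price = 63 + 0.046·417 = 82.182.
Δq = 497.8448 − 417 = 80.8448; wedge = 91.56 − 82.182 = 9.378.
DWL = ½ × 80.8448 × 9.378 = 379.08.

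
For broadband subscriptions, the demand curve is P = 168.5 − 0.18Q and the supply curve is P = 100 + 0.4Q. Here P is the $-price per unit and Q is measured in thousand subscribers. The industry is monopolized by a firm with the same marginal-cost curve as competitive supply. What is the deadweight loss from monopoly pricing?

$226.90 thousand

Competitive equilibrium: 168.5 − 0.18Q = 100 + 0.4Q → Q* = 118.1034, P* = 147.2414.
Marginal revenue: MR = 168.5 − 0.36Q. Set MR = MC: 168.5 − 0.36Q = 100 + 0.4Q → Q_m = 90.1316.
Price P_m = 168.5 − 0.18·90.1316 = 152.2763; MC(Q_m) = 100 + 0.4·90.1316 = 136.0526.
Competitive Q* = 118.1034, so ΔQ = 27.9718; wedge = 152.2763 − 136.0526 = 16.2237.
The triangle = ½ × 27.9718 × 16.2237 = $226.90 thousand.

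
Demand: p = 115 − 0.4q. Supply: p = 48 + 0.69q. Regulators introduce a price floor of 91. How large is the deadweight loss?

Competitive equilibrium: 115 − 0.4q = 48 + 0.69q → q* = 61.4679, p* = 90.4128.
At the floor p = 91, quantity demanded = (115 − 91)/0.4 = 60.
Sellers' marginal cost at q' = 60: 48 + 0.69·60 = 89.4.
Δq = 61.4679 − 60 = 1.4679; wedge = 91 − 89.4 = 1.6.
Deadweight loss = ½ × 1.4679 × 1.6 = 1.17.

1.17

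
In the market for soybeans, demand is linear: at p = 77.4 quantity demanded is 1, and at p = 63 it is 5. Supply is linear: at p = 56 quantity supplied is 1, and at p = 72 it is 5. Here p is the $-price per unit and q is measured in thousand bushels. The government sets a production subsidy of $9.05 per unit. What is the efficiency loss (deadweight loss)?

$5.39 thousand

Demand slope = (63 − 77.4)/(5 − 1) = −3.6, so p = 81 − 3.6q.
Supply slope = (72 − 56)/(5 − 1) = 4, so p = 52 + 4q.
Competitive equilibrium: 81 − 3.6q = 52 + 4q → q* = 3.8158, p* = 67.2632.
The subsidy lowers effective supply by 9.05: p = 42.95 + 4q.
New quantity: 81 − 3.6q = 42.95 + 4q → q' = 5.0066.
Overproduction Δq = 5.0066 − 3.8158 = 1.1908; wedge = subsidy = 9.05.
The triangle = ½ × 1.1908 × 9.05 = $5.39 thousand.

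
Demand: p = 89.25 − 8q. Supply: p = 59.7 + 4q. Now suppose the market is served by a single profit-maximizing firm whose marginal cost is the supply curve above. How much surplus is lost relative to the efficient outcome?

Competitive equilibrium: 89.25 − 8q = 59.7 + 4q → q* = 2.4625, p* = 69.55.
Marginal revenue: MR = 89.25 − 16q. Set MR = MC: 89.25 − 16q = 59.7 + 4q → q_m = 1.4775.
Price p_m = 89.25 − 8·1.4775 = 77.43; MC(q_m) = 59.7 + 4·1.4775 = 65.61.
Competitive q* = 2.4625, so Δq = 0.985; wedge = 77.43 − 65.61 = 11.82.
DWL = ½ × 0.985 × 11.82 = 5.82.

5.82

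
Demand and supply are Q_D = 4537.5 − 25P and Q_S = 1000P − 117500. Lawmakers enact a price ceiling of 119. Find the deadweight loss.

76.22

In inverse form: demand P = 181.5 − 0.04Q, supply P = 117.5 + 0.001Q.
Competitive equilibrium: 181.5 − 0.04Q = 117.5 + 0.001Q → Q* = 1560.9756, P* = 119.061.
At the ceiling P = 119, quantity supplied = (119 − 117.5)/0.001 = 1500.
Willingness to pay at Q' = 1500: 181.5 − 0.04·1500 = 121.5.
ΔQ = 1560.9756 − 1500 = 60.9756; wedge = 121.5 − 119 = 2.5.
Deadweight loss = ½ × 60.9756 × 2.5 = 76.22.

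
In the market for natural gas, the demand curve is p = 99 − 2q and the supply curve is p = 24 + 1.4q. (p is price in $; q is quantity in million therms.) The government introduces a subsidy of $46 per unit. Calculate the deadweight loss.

$311.18 million

Competitive equilibrium: 99 − 2q = 24 + 1.4q → q* = 22.0588, p* = 54.8824.
The subsidy lowers effective supply by 46: p = 1.4q − 22.
New quantity: 99 − 2q = 1.4q − 22 → q' = 35.5882.
Overproduction Δq = 35.5882 − 22.0588 = 13.5294; wedge = subsidy = 46.
DWL = ½ × 13.5294 × 46 = $311.18 million.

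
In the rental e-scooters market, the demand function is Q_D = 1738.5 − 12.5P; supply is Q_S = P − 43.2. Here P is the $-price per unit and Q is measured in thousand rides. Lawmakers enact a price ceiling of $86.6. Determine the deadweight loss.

In inverse form: demand P = 139.08 − 0.08Q, supply P = 43.2 + Q.
Competitive equilibrium: 139.08 − 0.08Q = 43.2 + Q → Q* = 88.7778, P* = 131.9778.
At the ceiling P = 86.6, quantity supplied = (86.6 − 43.2)/1 = 43.4.
Willingness to pay at Q' = 43.4: 139.08 − 0.08·43.4 = 135.608.
ΔQ = 88.7778 − 43.4 = 45.3778; wedge = 135.608 − 86.6 = 49.008.
Deadweight loss = ½ × 45.3778 × 49.008 = $1111.94 thousand.

$1111.94 thousand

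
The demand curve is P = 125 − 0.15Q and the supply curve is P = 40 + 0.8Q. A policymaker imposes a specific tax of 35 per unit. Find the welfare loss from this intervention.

Competitive equilibrium: 125 − 0.15Q = 40 + 0.8Q → Q* = 89.4737, P* = 111.5789.
With the tax, the buyer price exceeds the seller price by 35: (125 − 0.15Q) − (40 + 0.8Q) = 35 → Q' = 52.6316.
ΔQ = 89.4737 − 52.6316 = 36.8421; the wedge equals the tax, 35.
DWL = ½ × 36.8421 × 35 = 644.74.

644.74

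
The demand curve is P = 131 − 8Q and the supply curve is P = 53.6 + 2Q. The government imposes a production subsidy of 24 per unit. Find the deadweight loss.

28.80

Competitive equilibrium: 131 − 8Q = 53.6 + 2Q → Q* = 7.74, P* = 69.08.
The subsidy lowers effective supply by 24: P = 29.6 + 2Q.
New quantity: 131 − 8Q = 29.6 + 2Q → Q' = 10.14.
Overproduction ΔQ = 10.14 − 7.74 = 2.4; wedge = subsidy = 24.
The triangle = ½ × 2.4 × 24 = 28.80.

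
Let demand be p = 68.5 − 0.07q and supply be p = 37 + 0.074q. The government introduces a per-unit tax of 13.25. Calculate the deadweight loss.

Competitive equilibrium: 68.5 − 0.07q = 37 + 0.074q → q* = 218.75, p* = 53.1875.
With the tax, the buyer price exceeds the seller price by 13.25: (68.5 − 0.07q) − (37 + 0.074q) = 13.25 → q' = 126.7361.
Δq = 218.75 − 126.7361 = 92.0139; the wedge equals the tax, 13.25.
Deadweight loss = ½ × 92.0139 × 13.25 = 609.59.

609.59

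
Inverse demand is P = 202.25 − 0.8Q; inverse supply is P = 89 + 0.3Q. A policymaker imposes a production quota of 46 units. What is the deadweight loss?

1784.10

Competitive equilibrium: 202.25 − 0.8Q = 89 + 0.3Q → Q* = 102.9545, P* = 119.8864.
At Q = 46: demand price = 202.25 − 0.8·46 = 165.45; supply price = 89 + 0.3·46 = 102.8.
ΔQ = 102.9545 − 46 = 56.9545; wedge = 165.45 − 102.8 = 62.65.
DWL = ½ × 56.9545 × 62.65 = 1784.10.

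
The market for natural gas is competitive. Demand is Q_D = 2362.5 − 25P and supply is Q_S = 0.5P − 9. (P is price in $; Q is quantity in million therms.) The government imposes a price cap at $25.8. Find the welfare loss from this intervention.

In inverse form: demand P = 94.5 − 0.04Q, supply P = 18 + 2Q.
Competitive equilibrium: 94.5 − 0.04Q = 18 + 2Q → Q* = 37.5, P* = 93.
At the ceiling P = 25.8, quantity supplied = (25.8 − 18)/2 = 3.9.
Willingness to pay at Q' = 3.9: 94.5 − 0.04·3.9 = 94.344.
ΔQ = 37.5 − 3.9 = 33.6; wedge = 94.344 − 25.8 = 68.544.
Welfare loss = ½ × 33.6 × 68.544 = $1151.54 million.

$1151.54 million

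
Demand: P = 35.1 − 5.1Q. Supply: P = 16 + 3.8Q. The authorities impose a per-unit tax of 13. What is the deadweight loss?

Competitive equilibrium: 35.1 − 5.1Q = 16 + 3.8Q → Q* = 2.1461, P* = 24.1551.
With the tax, the buyer price exceeds the seller price by 13: (35.1 − 5.1Q) − (16 + 3.8Q) = 13 → Q' = 0.6854.
ΔQ = 2.1461 − 0.6854 = 1.4607; the wedge equals the tax, 13.
DWL = ½ × 1.4607 × 13 = 9.49.

9.49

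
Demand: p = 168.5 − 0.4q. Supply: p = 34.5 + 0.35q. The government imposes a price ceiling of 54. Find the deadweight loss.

5668.98

Competitive equilibrium: 168.5 − 0.4q = 34.5 + 0.35q → q* = 178.6667, p* = 97.0333.
At the ceiling p = 54, quantity supplied = (54 − 34.5)/0.35 = 55.7143.
Willingness to pay at q' = 55.7143: 168.5 − 0.4·55.7143 = 146.2143.
Δq = 178.6667 − 55.7143 = 122.9524; wedge = 146.2143 − 54 = 92.2143.
The triangle = ½ × 122.9524 × 92.2143 = 5668.98.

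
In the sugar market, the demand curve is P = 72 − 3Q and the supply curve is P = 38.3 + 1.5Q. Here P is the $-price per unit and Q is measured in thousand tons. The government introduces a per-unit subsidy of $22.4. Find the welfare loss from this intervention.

$55.75 thousand

Competitive equilibrium: 72 − 3Q = 38.3 + 1.5Q → Q* = 7.4889, P* = 49.5333.
The subsidy lowers effective supply by 22.4: P = 15.9 + 1.5Q.
New quantity: 72 − 3Q = 15.9 + 1.5Q → Q' = 12.4667.
Overproduction ΔQ = 12.4667 − 7.4889 = 4.9778; wedge = subsidy = 22.4.
DWL = ½ × 4.9778 × 22.4 = $55.75 thousand.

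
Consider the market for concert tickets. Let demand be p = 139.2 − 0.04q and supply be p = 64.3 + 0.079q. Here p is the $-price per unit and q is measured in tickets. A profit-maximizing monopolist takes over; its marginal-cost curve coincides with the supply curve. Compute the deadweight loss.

$1491.81

Competitive equilibrium: 139.2 − 0.04q = 64.3 + 0.079q → q* = 629.41176, p* = 114.02353.
Marginal revenue: MR = 139.2 − 0.08q. Set MR = MC: 139.2 − 0.08q = 64.3 + 0.079q → q_m = 471.06918.
Price p_m = 139.2 − 0.04·471.06918 = 120.35723; MC(q_m) = 64.3 + 0.079·471.06918 = 101.51447.
Competitive q* = 629.41176, so Δq = 158.34258; wedge = 120.35723 − 101.51447 = 18.84276.
Deadweight loss = ½ × 158.34258 × 18.84276 = $1491.81.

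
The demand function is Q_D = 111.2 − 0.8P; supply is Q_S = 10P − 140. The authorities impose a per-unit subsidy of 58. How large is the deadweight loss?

In inverse form: demand P = 139 − 1.25Q, supply P = 14 + 0.1Q.
Competitive equilibrium: 139 − 1.25Q = 14 + 0.1Q → Q* = 92.5926, P* = 23.2593.
The subsidy lowers effective supply by 58: P = 0.1Q − 44.
New quantity: 139 − 1.25Q = 0.1Q − 44 → Q' = 135.5556.
Overproduction ΔQ = 135.5556 − 92.5926 = 42.963; wedge = subsidy = 58.
The triangle = ½ × 42.963 × 58 = 1245.93.

1245.93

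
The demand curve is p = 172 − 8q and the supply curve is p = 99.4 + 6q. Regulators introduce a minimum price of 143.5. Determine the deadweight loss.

18.44

Competitive equilibrium: 172 − 8q = 99.4 + 6q → q* = 5.1857, p* = 130.5143.
At the floor p = 143.5, quantity demanded = (172 − 143.5)/8 = 3.5625.
Sellers' marginal cost at q' = 3.5625: 99.4 + 6·3.5625 = 120.775.
Δq = 5.1857 − 3.5625 = 1.6232; wedge = 143.5 − 120.775 = 22.725.
Deadweight loss = ½ × 1.6232 × 22.725 = 18.44.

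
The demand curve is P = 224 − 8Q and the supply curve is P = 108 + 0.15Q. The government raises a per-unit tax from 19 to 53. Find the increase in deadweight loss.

Competitive equilibrium: 224 − 8Q = 108 + 0.15Q → Q* = 14.2331, P* = 110.135.
For a per-unit tax t: ΔQ = t/8.15, so DWL = ½·t·(t/8.15) = t²/16.3.
At t = 19: DWL = 22.147. At t = 53: DWL = 172.331.
Increase = 172.331 − 22.147 = 150.18.

150.18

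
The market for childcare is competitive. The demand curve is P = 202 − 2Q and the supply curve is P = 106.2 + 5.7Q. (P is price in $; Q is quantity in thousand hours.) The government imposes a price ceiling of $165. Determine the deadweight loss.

Competitive equilibrium: 202 − 2Q = 106.2 + 5.7Q → Q* = 12.4416, P* = 177.1169.
At the ceiling P = 165, quantity supplied = (165 − 106.2)/5.7 = 10.3158.
Willingness to pay at Q' = 10.3158: 202 − 2·10.3158 = 181.3684.
ΔQ = 12.4416 − 10.3158 = 2.1258; wedge = 181.3684 − 165 = 16.3684.
Welfare loss = ½ × 2.1258 × 16.3684 = $17.40 thousand.

$17.40 thousand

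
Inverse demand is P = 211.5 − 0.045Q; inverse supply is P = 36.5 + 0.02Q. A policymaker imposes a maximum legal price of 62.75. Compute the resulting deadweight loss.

Competitive equilibrium: 211.5 − 0.045Q = 36.5 + 0.02Q → Q* = 2692.3077, P* = 90.3462.
At the ceiling P = 62.75, quantity supplied = (62.75 − 36.5)/0.02 = 1312.5.
Willingness to pay at Q' = 1312.5: 211.5 − 0.045·1312.5 = 152.4375.
ΔQ = 2692.3077 − 1312.5 = 1379.8077; wedge = 152.4375 − 62.75 = 89.6875.
The triangle = ½ × 1379.8077 × 89.6875 = 61875.75.

61875.75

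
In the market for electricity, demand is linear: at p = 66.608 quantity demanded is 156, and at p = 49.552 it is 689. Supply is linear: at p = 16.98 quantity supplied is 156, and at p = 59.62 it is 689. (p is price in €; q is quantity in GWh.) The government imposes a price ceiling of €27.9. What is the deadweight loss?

€5264.44

Demand slope = (49.552 − 66.608)/(689 − 156) = −0.032, so p = 71.6 − 0.032q.
Supply slope = (59.62 − 16.98)/(689 − 156) = 0.08, so p = 4.5 + 0.08q.
Competitive equilibrium: 71.6 − 0.032q = 4.5 + 0.08q → q* = 599.1071, p* = 52.4286.
At the ceiling p = 27.9, quantity supplied = (27.9 − 4.5)/0.08 = 292.5.
Willingness to pay at q' = 292.5: 71.6 − 0.032·292.5 = 62.24.
Δq = 599.1071 − 292.5 = 306.6071; wedge = 62.24 − 27.9 = 34.34.
Welfare loss = ½ × 306.6071 × 34.34 = €5264.44.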